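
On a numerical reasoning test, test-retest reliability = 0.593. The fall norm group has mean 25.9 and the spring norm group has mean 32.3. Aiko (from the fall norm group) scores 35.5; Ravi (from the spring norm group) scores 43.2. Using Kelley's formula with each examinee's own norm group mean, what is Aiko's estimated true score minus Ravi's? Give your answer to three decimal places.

T̂_Aiko = 0.593(35.5) + 0.407(25.9) = 31.59280
T̂_Ravi = 0.593(43.2) + 0.407(32.3) = 38.76370
Difference = 31.59280 − 38.76370 = -7.17090

-7.171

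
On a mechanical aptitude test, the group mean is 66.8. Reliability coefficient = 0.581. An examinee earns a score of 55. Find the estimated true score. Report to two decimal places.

59.94

T̂ = 0.581(55) + 0.419(66.8) = 31.955 + 27.9892 = 59.944 → 59.94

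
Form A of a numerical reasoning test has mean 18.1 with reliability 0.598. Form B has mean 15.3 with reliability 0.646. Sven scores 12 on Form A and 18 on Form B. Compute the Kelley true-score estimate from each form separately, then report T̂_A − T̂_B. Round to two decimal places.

-2.59

T̂_A = 0.598(12) + 0.402(18.1) = 14.4522
T̂_B = 0.646(18) + 0.354(15.3) = 17.0442
T̂_A − T̂_B = -2.5920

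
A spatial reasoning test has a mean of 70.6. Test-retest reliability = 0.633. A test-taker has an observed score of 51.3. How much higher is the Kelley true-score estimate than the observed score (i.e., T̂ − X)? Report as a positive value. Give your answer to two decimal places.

T̂ = 0.633(51.3) + 0.367(70.6) = 32.4729 + 25.9102 = 58.3831 → 58.383
T̂ − X = 58.383 − 51.3 = 7.083 → 7.08

7.08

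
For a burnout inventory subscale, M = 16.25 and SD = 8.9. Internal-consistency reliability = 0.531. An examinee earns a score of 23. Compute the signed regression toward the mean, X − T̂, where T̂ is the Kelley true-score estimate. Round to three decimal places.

Weight the observed score by reliability and the mean by (1 − reliability): T̂ = 0.531·23 + 0.469·16.25 = 12.213 + 7.62125 = 19.83425.
X − T̂ = 23 − 19.8343 = 3.1657 → 3.166

3.166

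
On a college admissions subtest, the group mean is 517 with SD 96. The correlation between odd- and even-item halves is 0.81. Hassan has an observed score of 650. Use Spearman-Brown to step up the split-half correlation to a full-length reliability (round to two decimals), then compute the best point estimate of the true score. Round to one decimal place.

Spearman-Brown: ρ = 2r/(1 + r) = 2(0.81)/(1 + 0.81) = 1.620/1.81 = 0.8950 → 0.90
T̂ = 0.90(650) + 0.10(517) = 585.00 + 51.70 = 636.70 → 636.7

636.7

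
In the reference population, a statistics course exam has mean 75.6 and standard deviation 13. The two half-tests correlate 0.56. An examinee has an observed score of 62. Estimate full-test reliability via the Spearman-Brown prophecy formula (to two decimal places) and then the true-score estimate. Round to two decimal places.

65.81

Spearman-Brown: ρ = 2r/(1 + r) = 2(0.56)/(1 + 0.56) = 1.120/1.56 = 0.7179 → 0.72
T̂ = 0.72(62) + 0.28(75.6) = 44.64 + 21.168 = 65.808 → 65.81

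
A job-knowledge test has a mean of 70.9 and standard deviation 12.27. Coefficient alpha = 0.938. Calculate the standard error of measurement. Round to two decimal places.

3.06

SEM = SD · √(1 − ρ) = 12.27 × √0.062 = 12.27 × 0.2490 = 3.055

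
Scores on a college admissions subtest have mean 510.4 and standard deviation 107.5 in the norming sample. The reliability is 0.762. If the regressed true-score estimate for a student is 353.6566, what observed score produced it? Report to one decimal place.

T̂ = ρX + (1 − ρ)μ  ⇒  X = (T̂ − (1 − ρ)μ) / ρ
X = (353.6566 − 0.238 × 510.4) / 0.762 = (353.6566 − 121.4752) / 0.762 = 232.1814 / 0.762 = 304.700

304.7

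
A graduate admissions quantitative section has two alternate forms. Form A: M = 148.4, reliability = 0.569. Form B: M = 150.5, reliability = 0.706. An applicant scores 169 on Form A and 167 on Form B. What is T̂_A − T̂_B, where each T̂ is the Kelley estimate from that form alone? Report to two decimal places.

T̂_A = 0.569(169) + 0.431(148.4) = 160.1214
T̂_B = 0.706(167) + 0.294(150.5) = 162.1490
T̂_A − T̂_B = -2.0276

-2.03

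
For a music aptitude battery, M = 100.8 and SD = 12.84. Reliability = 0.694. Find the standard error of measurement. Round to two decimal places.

7.10

SEM = SD · √(1 − ρ) = 12.84 × √0.306 = 12.84 × 0.5532 = 7.103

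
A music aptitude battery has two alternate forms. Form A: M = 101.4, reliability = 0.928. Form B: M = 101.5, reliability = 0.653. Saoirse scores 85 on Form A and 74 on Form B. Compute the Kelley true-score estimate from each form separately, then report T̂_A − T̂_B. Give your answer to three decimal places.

T̂_A = 0.928(85) + 0.072(101.4) = 86.18080
T̂_B = 0.653(74) + 0.347(101.5) = 83.54250
T̂_A − T̂_B = 2.63830

2.638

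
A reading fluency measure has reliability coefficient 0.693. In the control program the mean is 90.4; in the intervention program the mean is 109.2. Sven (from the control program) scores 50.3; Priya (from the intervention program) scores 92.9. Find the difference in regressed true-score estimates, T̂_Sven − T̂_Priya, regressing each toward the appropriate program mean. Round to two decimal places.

T̂_Sven = 0.693(50.3) + 0.307(90.4) = 62.6107
T̂_Priya = 0.693(92.9) + 0.307(109.2) = 97.9041
Difference = 62.6107 − 97.9041 = -35.2934

-35.29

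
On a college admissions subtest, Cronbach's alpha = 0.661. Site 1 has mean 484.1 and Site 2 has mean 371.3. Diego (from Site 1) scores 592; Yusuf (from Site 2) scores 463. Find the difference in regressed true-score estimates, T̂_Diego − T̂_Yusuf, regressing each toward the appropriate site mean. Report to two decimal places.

T̂_Diego = 0.661(592) + 0.339(484.1) = 555.4219
T̂_Yusuf = 0.661(463) + 0.339(371.3) = 431.9137
Difference = 555.4219 − 431.9137 = 123.5082

123.51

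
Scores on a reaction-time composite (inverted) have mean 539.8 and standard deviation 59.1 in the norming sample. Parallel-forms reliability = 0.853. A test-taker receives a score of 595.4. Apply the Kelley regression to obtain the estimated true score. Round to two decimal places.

587.23

Kelley's formula gives T̂ = 0.853·595.4 + 0.147·539.8 = 507.8762 + 79.3506 = 587.227.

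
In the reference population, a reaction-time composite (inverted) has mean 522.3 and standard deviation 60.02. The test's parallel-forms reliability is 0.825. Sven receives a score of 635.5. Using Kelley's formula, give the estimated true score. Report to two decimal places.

615.69

T̂ = ρX + (1 − ρ)μ
  = 0.825 × 635.5 + 0.175 × 522.3
  = 524.2875 + 91.4025
  = 615.690
  ≈ 615.69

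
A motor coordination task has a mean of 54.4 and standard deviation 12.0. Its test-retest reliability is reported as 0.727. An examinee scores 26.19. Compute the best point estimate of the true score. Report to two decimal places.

33.89

T̂ = 0.727(26.19) + 0.273(54.4) = 19.04013 + 14.8512 = 33.891 → 33.89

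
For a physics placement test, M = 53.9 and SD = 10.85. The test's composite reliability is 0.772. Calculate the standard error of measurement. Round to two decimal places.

5.18

SEM = SD · √(1 − ρ) = 10.85 × √0.228 = 10.85 × 0.4775 = 5.181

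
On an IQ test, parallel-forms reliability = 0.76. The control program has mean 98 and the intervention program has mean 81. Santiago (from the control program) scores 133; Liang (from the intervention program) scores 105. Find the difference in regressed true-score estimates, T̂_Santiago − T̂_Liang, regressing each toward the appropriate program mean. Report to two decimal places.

25.36

T̂_Santiago = 0.76(133) + 0.24(98) = 124.6000
T̂_Liang = 0.76(105) + 0.24(81) = 99.2400
Difference = 124.6000 − 99.2400 = 25.3600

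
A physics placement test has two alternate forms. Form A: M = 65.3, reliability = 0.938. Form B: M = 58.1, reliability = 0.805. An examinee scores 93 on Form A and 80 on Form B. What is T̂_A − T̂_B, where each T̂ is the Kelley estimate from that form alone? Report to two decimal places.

T̂_A = 0.938(93) + 0.062(65.3) = 91.2826
T̂_B = 0.805(80) + 0.195(58.1) = 75.7295
T̂_A − T̂_B = 15.5531

15.55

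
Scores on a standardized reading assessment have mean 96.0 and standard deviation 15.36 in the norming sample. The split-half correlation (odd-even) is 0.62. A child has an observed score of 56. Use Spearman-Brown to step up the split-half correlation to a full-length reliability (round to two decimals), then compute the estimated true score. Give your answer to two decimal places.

Spearman-Brown: ρ = 2r/(1 + r) = 2(0.62)/(1 + 0.62) = 1.240/1.62 = 0.7654 → 0.77
T̂ = ρX + (1 − ρ)μ
  = 0.77 × 56 + 0.23 × 96.0
  = 43.12 + 22.080
  = 65.200
  ≈ 65.20

65.20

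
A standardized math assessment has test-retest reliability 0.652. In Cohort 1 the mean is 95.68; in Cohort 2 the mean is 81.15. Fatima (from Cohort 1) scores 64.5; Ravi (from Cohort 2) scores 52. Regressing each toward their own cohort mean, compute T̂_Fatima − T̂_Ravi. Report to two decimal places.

T̂_Fatima = 0.652(64.5) + 0.348(95.68) = 75.3506
T̂_Ravi = 0.652(52) + 0.348(81.15) = 62.1442
Difference = 75.3506 − 62.1442 = 13.2064

13.21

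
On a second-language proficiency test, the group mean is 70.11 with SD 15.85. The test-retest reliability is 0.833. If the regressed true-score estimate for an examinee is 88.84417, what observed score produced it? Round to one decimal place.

T̂ = ρX + (1 − ρ)μ  ⇒  X = (T̂ − (1 − ρ)μ) / ρ
X = (88.84417 − 0.167 × 70.11) / 0.833 = (88.84417 − 11.70837) / 0.833 = 77.13580 / 0.833 = 92.600

92.6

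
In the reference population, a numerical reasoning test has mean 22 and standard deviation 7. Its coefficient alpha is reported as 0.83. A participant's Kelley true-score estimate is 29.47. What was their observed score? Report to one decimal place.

31.0

T̂ = ρX + (1 − ρ)μ  ⇒  X = (T̂ − (1 − ρ)μ) / ρ
X = (29.47 − 0.17 × 22) / 0.83 = (29.47 − 3.74) / 0.83 = 25.73 / 0.83 = 31.000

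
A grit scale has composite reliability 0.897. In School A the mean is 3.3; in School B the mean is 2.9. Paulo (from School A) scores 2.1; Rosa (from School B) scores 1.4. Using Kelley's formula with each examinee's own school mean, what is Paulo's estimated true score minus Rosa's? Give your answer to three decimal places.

T̂_Paulo = 0.897(2.1) + 0.103(3.3) = 2.22360
T̂_Rosa = 0.897(1.4) + 0.103(2.9) = 1.55450
Difference = 2.22360 − 1.55450 = 0.66910

0.669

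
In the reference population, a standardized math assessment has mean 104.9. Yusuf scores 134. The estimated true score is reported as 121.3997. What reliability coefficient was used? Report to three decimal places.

0.567

T̂ = ρX + (1 − ρ)μ  ⇒  T̂ − μ = ρ(X − μ)
ρ = (T̂ − μ)/(X − μ) = (121.3997 − 104.9) / (134 − 104.9) = 16.4997 / 29.1 = 0.56700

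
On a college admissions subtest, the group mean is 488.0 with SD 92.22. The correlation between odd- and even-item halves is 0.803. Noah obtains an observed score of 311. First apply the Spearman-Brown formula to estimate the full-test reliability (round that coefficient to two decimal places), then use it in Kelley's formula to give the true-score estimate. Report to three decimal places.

Spearman-Brown: ρ = 2r/(1 + r) = 2(0.803)/(1 + 0.803) = 1.6060/1.803 = 0.8907 → 0.89
T̂ = 0.89(311) + 0.11(488.0) = 276.79 + 53.680 = 330.4700 → 330.470

330.470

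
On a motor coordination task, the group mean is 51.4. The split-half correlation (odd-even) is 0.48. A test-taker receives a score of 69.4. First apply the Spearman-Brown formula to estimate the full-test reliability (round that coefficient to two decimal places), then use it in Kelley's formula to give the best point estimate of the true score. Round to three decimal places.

63.100

Spearman-Brown: ρ = 2r/(1 + r) = 2(0.48)/(1 + 0.48) = 0.960/1.48 = 0.6486 → 0.65
T̂ = 0.65(69.4) + 0.35(51.4) = 45.110 + 17.990 = 63.1000 → 63.100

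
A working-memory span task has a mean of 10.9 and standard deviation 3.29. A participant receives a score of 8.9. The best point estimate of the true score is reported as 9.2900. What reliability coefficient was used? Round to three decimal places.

T̂ = ρX + (1 − ρ)μ  ⇒  T̂ − μ = ρ(X − μ)
ρ = (T̂ − μ)/(X − μ) = (9.2900 − 10.9) / (8.9 − 10.9) = -1.6100 / -2.0 = 0.80500

0.805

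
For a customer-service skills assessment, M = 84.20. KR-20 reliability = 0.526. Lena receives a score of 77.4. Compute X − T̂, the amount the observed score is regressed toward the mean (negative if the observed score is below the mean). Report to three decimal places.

T̂ = ρX + (1 − ρ)μ
  = 0.526 × 77.4 + 0.474 × 84.20
  = 40.7124 + 39.91080
  = 80.62320
  ≈ 80.6232
X − T̂ = 77.4 − 80.6232 = -3.2232 → -3.223

-3.223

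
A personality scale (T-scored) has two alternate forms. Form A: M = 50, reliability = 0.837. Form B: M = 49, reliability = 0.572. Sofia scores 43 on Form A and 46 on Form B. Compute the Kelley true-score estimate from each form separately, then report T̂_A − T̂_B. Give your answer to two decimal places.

T̂_A = 0.837(43) + 0.163(50) = 44.1410
T̂_B = 0.572(46) + 0.428(49) = 47.2840
T̂_A − T̂_B = -3.1430

-3.14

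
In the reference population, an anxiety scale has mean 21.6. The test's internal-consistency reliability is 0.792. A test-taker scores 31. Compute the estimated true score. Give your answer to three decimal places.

29.045

Regress the observed score toward the mean by the unreliability: T̂ = 0.792·31 + 0.208·21.6 = 24.552 + 4.4928 = 29.0448.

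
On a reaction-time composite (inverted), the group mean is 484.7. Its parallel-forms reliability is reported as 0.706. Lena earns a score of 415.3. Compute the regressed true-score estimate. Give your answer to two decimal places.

T̂ = ρX + (1 − ρ)μ
  = 0.706 × 415.3 + 0.294 × 484.7
  = 293.2018 + 142.5018
  = 435.704
  ≈ 435.70

435.70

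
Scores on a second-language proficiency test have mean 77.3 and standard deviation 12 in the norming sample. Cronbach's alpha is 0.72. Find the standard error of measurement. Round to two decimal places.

6.35

SEM = SD · √(1 − ρ) = 12 × √0.28 = 12 × 0.5292 = 6.350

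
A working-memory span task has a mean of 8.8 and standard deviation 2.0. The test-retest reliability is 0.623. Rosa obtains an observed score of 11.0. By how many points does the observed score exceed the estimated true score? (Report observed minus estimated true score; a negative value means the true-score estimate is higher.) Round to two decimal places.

0.83

T̂ = 0.623(11.0) + 0.377(8.8) = 6.8530 + 3.3176 = 10.1706 → 10.171
X − T̂ = 11.0 − 10.171 = 0.829 → 0.83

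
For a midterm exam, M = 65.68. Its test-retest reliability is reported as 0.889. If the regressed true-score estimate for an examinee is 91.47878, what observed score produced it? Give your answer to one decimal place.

94.7

T̂ = ρX + (1 − ρ)μ  ⇒  X = (T̂ − (1 − ρ)μ) / ρ
X = (91.47878 − 0.111 × 65.68) / 0.889 = (91.47878 − 7.29048) / 0.889 = 84.18830 / 0.889 = 94.700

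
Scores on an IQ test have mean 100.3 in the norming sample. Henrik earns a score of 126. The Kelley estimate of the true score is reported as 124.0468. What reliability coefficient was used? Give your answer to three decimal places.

T̂ = ρX + (1 − ρ)μ  ⇒  T̂ − μ = ρ(X − μ)
ρ = (T̂ − μ)/(X − μ) = (124.0468 − 100.3) / (126 − 100.3) = 23.7468 / 25.7 = 0.92400

0.924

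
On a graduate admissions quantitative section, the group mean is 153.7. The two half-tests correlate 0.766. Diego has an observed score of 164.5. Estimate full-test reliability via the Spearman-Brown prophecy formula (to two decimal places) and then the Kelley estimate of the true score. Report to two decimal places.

163.10

Spearman-Brown: ρ = 2r/(1 + r) = 2(0.766)/(1 + 0.766) = 1.5320/1.766 = 0.8675 → 0.87
Weight the observed score by reliability and the mean by (1 − reliability): T̂ = 0.87·164.5 + 0.13·153.7 = 143.115 + 19.981 = 163.096.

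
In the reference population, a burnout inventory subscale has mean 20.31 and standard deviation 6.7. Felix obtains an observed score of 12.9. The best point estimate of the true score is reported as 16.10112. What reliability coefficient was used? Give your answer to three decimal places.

0.568

T̂ = ρX + (1 − ρ)μ  ⇒  T̂ − μ = ρ(X − μ)
ρ = (T̂ − μ)/(X − μ) = (16.10112 − 20.31) / (12.9 − 20.31) = -4.20888 / -7.41 = 0.56800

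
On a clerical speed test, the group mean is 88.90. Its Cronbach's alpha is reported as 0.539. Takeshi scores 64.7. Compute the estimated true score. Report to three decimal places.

T̂ = 0.539(64.7) + 0.461(88.90) = 34.8733 + 40.98290 = 75.8562 → 75.856

75.856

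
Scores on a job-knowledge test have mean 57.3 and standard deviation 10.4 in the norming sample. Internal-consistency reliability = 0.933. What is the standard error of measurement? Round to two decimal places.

SEM = SD · √(1 − ρ) = 10.4 × √0.067 = 10.4 × 0.2588 = 2.692

2.69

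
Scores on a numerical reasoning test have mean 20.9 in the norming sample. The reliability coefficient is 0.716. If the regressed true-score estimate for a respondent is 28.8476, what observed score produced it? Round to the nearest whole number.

T̂ = ρX + (1 − ρ)μ  ⇒  X = (T̂ − (1 − ρ)μ) / ρ
X = (28.8476 − 0.284 × 20.9) / 0.716 = (28.8476 − 5.9356) / 0.716 = 22.9120 / 0.716 = 32.00

32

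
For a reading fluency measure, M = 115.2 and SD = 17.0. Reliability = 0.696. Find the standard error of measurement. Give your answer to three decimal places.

9.373

SEM = SD · √(1 − ρ) = 17.0 × √0.304 = 17.0 × 0.5514 = 9.3732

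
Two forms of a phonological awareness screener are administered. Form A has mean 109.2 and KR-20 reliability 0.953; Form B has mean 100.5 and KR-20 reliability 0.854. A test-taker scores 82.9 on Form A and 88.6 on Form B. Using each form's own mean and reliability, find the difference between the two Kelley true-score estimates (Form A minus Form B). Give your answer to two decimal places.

T̂_A = 0.953(82.9) + 0.047(109.2) = 84.1361
T̂_B = 0.854(88.6) + 0.146(100.5) = 90.3374
T̂_A − T̂_B = -6.2013

-6.20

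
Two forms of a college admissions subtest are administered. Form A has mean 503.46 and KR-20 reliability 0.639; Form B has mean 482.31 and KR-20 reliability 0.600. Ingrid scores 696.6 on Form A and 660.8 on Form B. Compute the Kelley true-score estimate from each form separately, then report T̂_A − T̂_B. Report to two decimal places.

37.47

T̂_A = 0.639(696.6) + 0.361(503.46) = 626.8765
T̂_B = 0.600(660.8) + 0.400(482.31) = 589.4040
T̂_A − T̂_B = 37.4725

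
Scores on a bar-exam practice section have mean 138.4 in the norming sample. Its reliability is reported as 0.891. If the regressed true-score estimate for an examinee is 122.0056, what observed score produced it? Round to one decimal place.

120.0

T̂ = ρX + (1 − ρ)μ  ⇒  X = (T̂ − (1 − ρ)μ) / ρ
X = (122.0056 − 0.109 × 138.4) / 0.891 = (122.0056 − 15.0856) / 0.891 = 106.9200 / 0.891 = 120.000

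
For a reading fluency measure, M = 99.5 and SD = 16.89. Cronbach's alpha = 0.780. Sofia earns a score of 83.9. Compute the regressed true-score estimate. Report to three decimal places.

87.332

Regress the observed score toward the mean by the unreliability: T̂ = 0.780·83.9 + 0.220·99.5 = 65.4420 + 21.8900 = 87.3320.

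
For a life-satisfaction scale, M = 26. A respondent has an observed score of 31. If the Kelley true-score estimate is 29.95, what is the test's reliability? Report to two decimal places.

T̂ = ρX + (1 − ρ)μ  ⇒  T̂ − μ = ρ(X − μ)
ρ = (T̂ − μ)/(X − μ) = (29.95 − 26) / (31 − 26) = 3.95 / 5.0 = 0.7900

0.79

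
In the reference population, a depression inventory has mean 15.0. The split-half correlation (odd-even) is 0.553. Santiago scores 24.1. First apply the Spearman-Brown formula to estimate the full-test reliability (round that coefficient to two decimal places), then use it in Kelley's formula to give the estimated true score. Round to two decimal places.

Spearman-Brown: ρ = 2r/(1 + r) = 2(0.553)/(1 + 0.553) = 1.1060/1.553 = 0.7122 → 0.71
T̂ = 0.71(24.1) + 0.29(15.0) = 17.111 + 4.350 = 21.461 → 21.46

21.46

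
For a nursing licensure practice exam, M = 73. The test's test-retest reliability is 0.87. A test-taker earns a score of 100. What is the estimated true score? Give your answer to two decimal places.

T̂ = 0.87(100) + 0.13(73) = 87.00 + 9.49 = 96.490 → 96.49

96.49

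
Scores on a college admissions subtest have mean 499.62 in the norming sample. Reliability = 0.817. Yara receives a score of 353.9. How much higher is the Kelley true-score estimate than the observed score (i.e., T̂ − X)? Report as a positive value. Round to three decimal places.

26.667

T̂ = 0.817(353.9) + 0.183(499.62) = 289.1363 + 91.43046 = 380.56676 → 380.5668
T̂ − X = 380.5668 − 353.9 = 26.6668 → 26.667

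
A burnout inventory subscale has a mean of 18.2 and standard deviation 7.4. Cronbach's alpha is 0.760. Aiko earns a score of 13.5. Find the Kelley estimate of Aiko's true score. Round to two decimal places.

14.63

Weight the observed score by reliability and the mean by (1 − reliability): T̂ = 0.760·13.5 + 0.240·18.2 = 10.2600 + 4.3680 = 14.628.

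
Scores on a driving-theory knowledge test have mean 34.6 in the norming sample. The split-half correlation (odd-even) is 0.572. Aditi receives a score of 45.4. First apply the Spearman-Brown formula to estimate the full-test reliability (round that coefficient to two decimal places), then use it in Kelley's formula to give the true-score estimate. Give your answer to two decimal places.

Spearman-Brown: ρ = 2r/(1 + r) = 2(0.572)/(1 + 0.572) = 1.1440/1.572 = 0.7277 → 0.73
T̂ = ρX + (1 − ρ)μ
  = 0.73 × 45.4 + 0.27 × 34.6
  = 33.142 + 9.342
  = 42.484
  ≈ 42.48

42.48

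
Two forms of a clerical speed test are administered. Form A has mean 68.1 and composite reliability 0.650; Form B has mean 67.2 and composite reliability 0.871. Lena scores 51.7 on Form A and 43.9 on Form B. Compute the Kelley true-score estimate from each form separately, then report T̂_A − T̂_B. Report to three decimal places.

T̂_A = 0.650(51.7) + 0.350(68.1) = 57.44000
T̂_B = 0.871(43.9) + 0.129(67.2) = 46.90570
T̂_A − T̂_B = 10.53430

10.534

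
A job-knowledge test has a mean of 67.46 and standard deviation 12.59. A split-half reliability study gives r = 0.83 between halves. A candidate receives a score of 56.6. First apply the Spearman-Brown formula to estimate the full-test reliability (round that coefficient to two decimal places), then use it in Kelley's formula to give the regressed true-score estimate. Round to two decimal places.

Spearman-Brown: ρ = 2r/(1 + r) = 2(0.83)/(1 + 0.83) = 1.660/1.83 = 0.9071 → 0.91
T̂ = 0.91(56.6) + 0.09(67.46) = 51.506 + 6.0714 = 57.577 → 57.58

57.58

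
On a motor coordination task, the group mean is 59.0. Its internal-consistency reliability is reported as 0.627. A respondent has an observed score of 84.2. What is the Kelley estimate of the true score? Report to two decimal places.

74.80

T̂ = 0.627(84.2) + 0.373(59.0) = 52.7934 + 22.0070 = 74.800 → 74.80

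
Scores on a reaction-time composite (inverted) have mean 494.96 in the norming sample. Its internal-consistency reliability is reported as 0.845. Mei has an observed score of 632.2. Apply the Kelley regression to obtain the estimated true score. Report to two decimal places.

Weight the observed score by reliability and the mean by (1 − reliability): T̂ = 0.845·632.2 + 0.155·494.96 = 534.2090 + 76.71880 = 610.928.

610.93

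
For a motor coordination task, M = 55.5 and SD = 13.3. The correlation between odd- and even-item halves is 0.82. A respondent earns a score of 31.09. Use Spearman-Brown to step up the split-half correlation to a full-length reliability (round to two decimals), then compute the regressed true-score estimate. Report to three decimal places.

Spearman-Brown: ρ = 2r/(1 + r) = 2(0.82)/(1 + 0.82) = 1.640/1.82 = 0.9011 → 0.90
T̂ = 0.90(31.09) + 0.10(55.5) = 27.9810 + 5.550 = 33.5310 → 33.531

33.531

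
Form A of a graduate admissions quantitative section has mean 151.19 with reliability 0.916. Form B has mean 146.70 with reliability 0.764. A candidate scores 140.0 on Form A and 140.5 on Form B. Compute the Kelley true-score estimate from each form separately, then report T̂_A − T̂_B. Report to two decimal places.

-1.02

T̂_A = 0.916(140.0) + 0.084(151.19) = 140.9400
T̂_B = 0.764(140.5) + 0.236(146.70) = 141.9632
T̂_A − T̂_B = -1.0232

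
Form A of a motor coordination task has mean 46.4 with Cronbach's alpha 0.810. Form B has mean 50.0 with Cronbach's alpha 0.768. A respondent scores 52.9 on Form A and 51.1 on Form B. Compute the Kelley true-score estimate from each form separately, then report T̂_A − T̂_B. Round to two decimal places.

T̂_A = 0.810(52.9) + 0.190(46.4) = 51.6650
T̂_B = 0.768(51.1) + 0.232(50.0) = 50.8448
T̂_A − T̂_B = 0.8202

0.82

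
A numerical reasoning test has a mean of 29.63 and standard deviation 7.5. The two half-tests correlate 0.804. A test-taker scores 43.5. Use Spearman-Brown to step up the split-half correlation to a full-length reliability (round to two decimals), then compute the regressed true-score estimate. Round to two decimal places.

Spearman-Brown: ρ = 2r/(1 + r) = 2(0.804)/(1 + 0.804) = 1.6080/1.804 = 0.8914 → 0.89
Regress the observed score toward the mean by the unreliability: T̂ = 0.89·43.5 + 0.11·29.63 = 38.715 + 3.2593 = 41.974.

41.97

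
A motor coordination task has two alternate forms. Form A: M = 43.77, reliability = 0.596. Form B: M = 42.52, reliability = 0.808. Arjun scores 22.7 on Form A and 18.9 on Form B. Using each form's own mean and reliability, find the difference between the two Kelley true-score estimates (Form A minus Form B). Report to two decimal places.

7.78

T̂_A = 0.596(22.7) + 0.404(43.77) = 31.2123
T̂_B = 0.808(18.9) + 0.192(42.52) = 23.4350
T̂_A − T̂_B = 7.7772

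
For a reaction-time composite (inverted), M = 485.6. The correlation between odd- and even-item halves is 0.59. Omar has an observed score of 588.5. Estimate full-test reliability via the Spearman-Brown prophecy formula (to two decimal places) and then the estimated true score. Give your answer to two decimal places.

561.75

Spearman-Brown: ρ = 2r/(1 + r) = 2(0.59)/(1 + 0.59) = 1.180/1.59 = 0.7421 → 0.74
T̂ = ρX + (1 − ρ)μ
  = 0.74 × 588.5 + 0.26 × 485.6
  = 435.490 + 126.256
  = 561.746
  ≈ 561.75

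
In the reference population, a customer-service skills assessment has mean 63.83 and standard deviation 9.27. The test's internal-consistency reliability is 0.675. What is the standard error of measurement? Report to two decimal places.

5.28

SEM = SD · √(1 − ρ) = 9.27 × √0.325 = 9.27 × 0.5701 = 5.285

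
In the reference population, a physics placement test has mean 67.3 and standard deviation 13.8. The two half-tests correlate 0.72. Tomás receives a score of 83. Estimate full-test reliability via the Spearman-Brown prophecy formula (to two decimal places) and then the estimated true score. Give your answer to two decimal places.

80.49

Spearman-Brown: ρ = 2r/(1 + r) = 2(0.72)/(1 + 0.72) = 1.440/1.72 = 0.8372 → 0.84
T̂ = 0.84(83) + 0.16(67.3) = 69.72 + 10.768 = 80.488 → 80.49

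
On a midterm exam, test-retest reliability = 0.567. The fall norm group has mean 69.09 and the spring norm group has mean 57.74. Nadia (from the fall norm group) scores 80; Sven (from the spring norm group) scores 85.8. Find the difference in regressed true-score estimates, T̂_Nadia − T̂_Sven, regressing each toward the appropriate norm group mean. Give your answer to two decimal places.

T̂_Nadia = 0.567(80) + 0.433(69.09) = 75.2760
T̂_Sven = 0.567(85.8) + 0.433(57.74) = 73.6500
Difference = 75.2760 − 73.6500 = 1.6260

1.63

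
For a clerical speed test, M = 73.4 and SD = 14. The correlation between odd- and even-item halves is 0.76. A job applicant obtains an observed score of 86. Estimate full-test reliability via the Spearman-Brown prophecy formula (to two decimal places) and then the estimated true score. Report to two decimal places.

84.24

Spearman-Brown: ρ = 2r/(1 + r) = 2(0.76)/(1 + 0.76) = 1.520/1.76 = 0.8636 → 0.86
T̂ = ρX + (1 − ρ)μ
  = 0.86 × 86 + 0.14 × 73.4
  = 73.96 + 10.276
  = 84.236
  ≈ 84.24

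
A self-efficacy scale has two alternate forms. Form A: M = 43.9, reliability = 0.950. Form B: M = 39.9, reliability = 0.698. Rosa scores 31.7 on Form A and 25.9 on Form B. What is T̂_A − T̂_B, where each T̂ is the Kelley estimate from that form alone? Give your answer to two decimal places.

2.18

T̂_A = 0.950(31.7) + 0.050(43.9) = 32.3100
T̂_B = 0.698(25.9) + 0.302(39.9) = 30.1280
T̂_A − T̂_B = 2.1820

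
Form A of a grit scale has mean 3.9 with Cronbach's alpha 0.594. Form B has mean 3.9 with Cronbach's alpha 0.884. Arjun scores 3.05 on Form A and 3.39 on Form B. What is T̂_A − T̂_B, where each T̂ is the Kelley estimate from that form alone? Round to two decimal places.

-0.05

T̂_A = 0.594(3.05) + 0.406(3.9) = 3.3951
T̂_B = 0.884(3.39) + 0.116(3.9) = 3.4492
T̂_A − T̂_B = -0.0541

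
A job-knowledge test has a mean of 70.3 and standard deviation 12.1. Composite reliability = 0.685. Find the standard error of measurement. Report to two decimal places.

6.79

SEM = SD · √(1 − ρ) = 12.1 × √0.315 = 12.1 × 0.5612 = 6.791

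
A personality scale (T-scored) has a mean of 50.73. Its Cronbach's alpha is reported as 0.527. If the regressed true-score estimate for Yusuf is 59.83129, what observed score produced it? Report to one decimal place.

68.0

T̂ = ρX + (1 − ρ)μ  ⇒  X = (T̂ − (1 − ρ)μ) / ρ
X = (59.83129 − 0.473 × 50.73) / 0.527 = (59.83129 − 23.99529) / 0.527 = 35.83600 / 0.527 = 68.000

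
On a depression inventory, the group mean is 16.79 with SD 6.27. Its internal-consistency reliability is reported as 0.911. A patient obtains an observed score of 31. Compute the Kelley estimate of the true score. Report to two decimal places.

29.74

Weight the observed score by reliability and the mean by (1 − reliability): T̂ = 0.911·31 + 0.089·16.79 = 28.241 + 1.49431 = 29.735.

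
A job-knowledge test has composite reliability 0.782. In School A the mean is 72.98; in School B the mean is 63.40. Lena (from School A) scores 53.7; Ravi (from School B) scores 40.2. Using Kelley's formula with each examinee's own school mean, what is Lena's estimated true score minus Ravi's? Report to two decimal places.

12.65

T̂_Lena = 0.782(53.7) + 0.218(72.98) = 57.9030
T̂_Ravi = 0.782(40.2) + 0.218(63.40) = 45.2576
Difference = 57.9030 − 45.2576 = 12.6454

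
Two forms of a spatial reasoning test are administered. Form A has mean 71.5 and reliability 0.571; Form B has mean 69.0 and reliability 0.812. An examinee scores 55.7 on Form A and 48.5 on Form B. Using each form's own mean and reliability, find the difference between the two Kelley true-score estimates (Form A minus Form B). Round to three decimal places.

10.124

T̂_A = 0.571(55.7) + 0.429(71.5) = 62.47820
T̂_B = 0.812(48.5) + 0.188(69.0) = 52.35400
T̂_A − T̂_B = 10.12420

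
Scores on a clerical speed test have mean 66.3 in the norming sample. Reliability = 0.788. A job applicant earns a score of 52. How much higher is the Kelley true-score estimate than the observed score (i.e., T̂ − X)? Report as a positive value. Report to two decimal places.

Kelley's formula gives T̂ = 0.788·52 + 0.212·66.3 = 40.976 + 14.0556 = 55.0316.
T̂ − X = 55.032 − 52 = 3.032 → 3.03

3.03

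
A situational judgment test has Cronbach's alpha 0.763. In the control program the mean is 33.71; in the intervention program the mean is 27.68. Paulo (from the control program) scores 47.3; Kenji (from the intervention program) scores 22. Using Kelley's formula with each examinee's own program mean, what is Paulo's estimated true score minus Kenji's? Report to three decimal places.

T̂_Paulo = 0.763(47.3) + 0.237(33.71) = 44.07917
T̂_Kenji = 0.763(22) + 0.237(27.68) = 23.34616
Difference = 44.07917 − 23.34616 = 20.73301

20.733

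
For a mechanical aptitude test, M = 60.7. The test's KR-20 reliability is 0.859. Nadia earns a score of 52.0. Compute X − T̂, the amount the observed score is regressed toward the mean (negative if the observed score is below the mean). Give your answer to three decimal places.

Weight the observed score by reliability and the mean by (1 − reliability): T̂ = 0.859·52.0 + 0.141·60.7 = 44.6680 + 8.5587 = 53.22670.
X − T̂ = 52.0 − 53.2267 = -1.2267 → -1.227

-1.227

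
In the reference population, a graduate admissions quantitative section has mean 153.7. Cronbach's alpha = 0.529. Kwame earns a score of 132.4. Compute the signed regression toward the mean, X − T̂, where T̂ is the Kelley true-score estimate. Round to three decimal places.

-10.032

T̂ = 0.529(132.4) + 0.471(153.7) = 70.0396 + 72.3927 = 142.43230 → 142.4323
X − T̂ = 132.4 − 142.4323 = -10.0323 → -10.032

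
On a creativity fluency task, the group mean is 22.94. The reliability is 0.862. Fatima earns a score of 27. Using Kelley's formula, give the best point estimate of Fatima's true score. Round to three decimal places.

26.440

Weight the observed score by reliability and the mean by (1 − reliability): T̂ = 0.862·27 + 0.138·22.94 = 23.274 + 3.16572 = 26.4397.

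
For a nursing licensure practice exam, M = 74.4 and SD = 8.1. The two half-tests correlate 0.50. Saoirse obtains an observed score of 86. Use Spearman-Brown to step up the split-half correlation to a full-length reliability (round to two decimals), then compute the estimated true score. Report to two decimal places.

82.17

Spearman-Brown: ρ = 2r/(1 + r) = 2(0.50)/(1 + 0.50) = 1.000/1.50 = 0.6667 → 0.67
T̂ = 0.67(86) + 0.33(74.4) = 57.62 + 24.552 = 82.172 → 82.17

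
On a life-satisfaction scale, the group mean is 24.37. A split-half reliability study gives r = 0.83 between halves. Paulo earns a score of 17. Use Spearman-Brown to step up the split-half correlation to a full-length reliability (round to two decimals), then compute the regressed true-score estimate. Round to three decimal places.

17.663

Spearman-Brown: ρ = 2r/(1 + r) = 2(0.83)/(1 + 0.83) = 1.660/1.83 = 0.9071 → 0.91
T̂ = ρX + (1 − ρ)μ
  = 0.91 × 17 + 0.09 × 24.37
  = 15.47 + 2.1933
  = 17.6633
  ≈ 17.663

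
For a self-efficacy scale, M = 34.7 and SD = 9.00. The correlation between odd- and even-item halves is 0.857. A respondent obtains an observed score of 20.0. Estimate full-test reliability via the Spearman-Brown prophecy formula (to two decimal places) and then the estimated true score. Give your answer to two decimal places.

Spearman-Brown: ρ = 2r/(1 + r) = 2(0.857)/(1 + 0.857) = 1.7140/1.857 = 0.9230 → 0.92
T̂ = ρX + (1 − ρ)μ
  = 0.92 × 20.0 + 0.08 × 34.7
  = 18.400 + 2.776
  = 21.176
  ≈ 21.18

21.18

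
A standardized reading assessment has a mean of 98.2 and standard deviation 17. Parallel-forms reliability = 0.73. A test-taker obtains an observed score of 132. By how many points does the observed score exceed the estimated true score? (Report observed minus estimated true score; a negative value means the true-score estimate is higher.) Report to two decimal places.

9.13

T̂ = ρX + (1 − ρ)μ
  = 0.73 × 132 + 0.27 × 98.2
  = 96.36 + 26.514
  = 122.8740
  ≈ 122.874
X − T̂ = 132 − 122.874 = 9.126 → 9.13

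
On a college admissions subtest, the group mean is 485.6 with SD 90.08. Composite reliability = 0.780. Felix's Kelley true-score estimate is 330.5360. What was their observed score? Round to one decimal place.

T̂ = ρX + (1 − ρ)μ  ⇒  X = (T̂ − (1 − ρ)μ) / ρ
X = (330.5360 − 0.220 × 485.6) / 0.780 = (330.5360 − 106.8320) / 0.780 = 223.7040 / 0.780 = 286.800

286.8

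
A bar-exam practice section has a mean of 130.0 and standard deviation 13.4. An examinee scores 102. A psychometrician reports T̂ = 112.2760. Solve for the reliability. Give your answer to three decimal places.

T̂ = ρX + (1 − ρ)μ  ⇒  T̂ − μ = ρ(X − μ)
ρ = (T̂ − μ)/(X − μ) = (112.2760 − 130.0) / (102 − 130.0) = -17.7240 / -28.0 = 0.63300

0.633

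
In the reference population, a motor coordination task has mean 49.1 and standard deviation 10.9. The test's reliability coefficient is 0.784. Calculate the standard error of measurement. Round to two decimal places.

SEM = SD · √(1 − ρ) = 10.9 × √0.216 = 10.9 × 0.4648 = 5.066

5.07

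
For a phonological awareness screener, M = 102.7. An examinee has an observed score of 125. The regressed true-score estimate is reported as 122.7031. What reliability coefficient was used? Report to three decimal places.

0.897

T̂ = ρX + (1 − ρ)μ  ⇒  T̂ − μ = ρ(X − μ)
ρ = (T̂ − μ)/(X − μ) = (122.7031 − 102.7) / (125 − 102.7) = 20.0031 / 22.3 = 0.89700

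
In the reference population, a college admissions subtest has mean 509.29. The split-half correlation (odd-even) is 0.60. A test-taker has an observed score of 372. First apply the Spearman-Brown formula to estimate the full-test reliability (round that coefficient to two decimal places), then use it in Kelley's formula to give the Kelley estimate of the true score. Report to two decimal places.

406.32

Spearman-Brown: ρ = 2r/(1 + r) = 2(0.60)/(1 + 0.60) = 1.200/1.60 = 0.7500 → 0.75
T̂ = 0.75(372) + 0.25(509.29) = 279.00 + 127.3225 = 406.322 → 406.32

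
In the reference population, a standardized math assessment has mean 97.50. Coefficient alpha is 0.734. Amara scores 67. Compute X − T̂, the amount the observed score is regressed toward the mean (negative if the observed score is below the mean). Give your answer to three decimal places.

-8.113

Kelley's formula gives T̂ = 0.734·67 + 0.266·97.50 = 49.178 + 25.93500 = 75.11300.
X − T̂ = 67 − 75.1130 = -8.1130 → -8.113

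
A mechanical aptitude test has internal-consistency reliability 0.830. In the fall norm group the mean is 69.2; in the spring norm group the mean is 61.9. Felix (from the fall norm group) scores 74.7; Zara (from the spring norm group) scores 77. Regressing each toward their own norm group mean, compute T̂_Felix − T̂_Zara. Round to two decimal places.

T̂_Felix = 0.830(74.7) + 0.170(69.2) = 73.7650
T̂_Zara = 0.830(77) + 0.170(61.9) = 74.4330
Difference = 73.7650 − 74.4330 = -0.6680

-0.67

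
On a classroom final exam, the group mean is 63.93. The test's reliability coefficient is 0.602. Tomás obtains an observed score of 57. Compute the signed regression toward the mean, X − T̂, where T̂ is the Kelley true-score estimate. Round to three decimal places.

-2.758

T̂ = 0.602(57) + 0.398(63.93) = 34.314 + 25.44414 = 59.75814 → 59.7581
X − T̂ = 57 − 59.7581 = -2.7581 → -2.758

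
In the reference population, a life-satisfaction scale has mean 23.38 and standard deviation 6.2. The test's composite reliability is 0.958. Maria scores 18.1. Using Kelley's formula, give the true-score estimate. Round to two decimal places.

T̂ = 0.958(18.1) + 0.042(23.38) = 17.3398 + 0.98196 = 18.322 → 18.32

18.32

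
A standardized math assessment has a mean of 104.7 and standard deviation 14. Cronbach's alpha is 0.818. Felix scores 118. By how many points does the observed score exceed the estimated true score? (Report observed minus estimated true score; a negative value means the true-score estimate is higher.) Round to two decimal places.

2.42

T̂ = 0.818(118) + 0.182(104.7) = 96.524 + 19.0554 = 115.5794 → 115.579
X − T̂ = 118 − 115.579 = 2.421 → 2.42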